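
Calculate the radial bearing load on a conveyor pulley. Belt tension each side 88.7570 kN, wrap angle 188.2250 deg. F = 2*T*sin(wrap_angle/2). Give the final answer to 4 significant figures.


F = 2 * 88.7570 * sin(188.2250/2 deg)
F = 177.1 kN


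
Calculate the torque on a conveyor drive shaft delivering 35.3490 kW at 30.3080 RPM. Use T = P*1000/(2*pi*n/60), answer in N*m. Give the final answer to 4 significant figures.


omega = 2*pi*30.3080/60 = 3.17385 rad/s
T = 35.3490*1000 / 3.17385
T = 11140 N*m


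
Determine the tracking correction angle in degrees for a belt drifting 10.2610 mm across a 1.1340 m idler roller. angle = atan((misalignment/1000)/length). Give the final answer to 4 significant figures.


misalign_m = 10.2610 / 1000 = 0.010261 m
angle = atan(0.010261 / 1.1340)
angle = 0.5184 deg


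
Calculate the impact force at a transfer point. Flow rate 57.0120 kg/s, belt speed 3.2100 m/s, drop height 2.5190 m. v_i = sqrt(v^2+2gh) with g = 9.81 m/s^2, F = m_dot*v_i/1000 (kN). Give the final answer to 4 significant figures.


v_i = sqrt(3.2100^2 + 2*9.81*2.5190) = 7.72832 m/s
F = 57.0120 * 7.72832 / 1000
F = 0.4406 kN


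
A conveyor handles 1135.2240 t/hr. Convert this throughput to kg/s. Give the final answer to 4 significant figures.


m_dot = 1135.2240 * 1000 / 3600
m_dot = 315.3 kg/s


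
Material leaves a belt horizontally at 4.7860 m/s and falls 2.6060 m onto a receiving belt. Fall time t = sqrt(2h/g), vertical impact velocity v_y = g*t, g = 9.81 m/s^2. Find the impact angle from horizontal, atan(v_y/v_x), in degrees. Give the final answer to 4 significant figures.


t = sqrt(2*2.6060/9.81) = 0.7289 s
v_y = 9.81 * 0.7289 = 7.15051 m/s
angle = atan(7.15051 / 4.7860) = 56.20 deg


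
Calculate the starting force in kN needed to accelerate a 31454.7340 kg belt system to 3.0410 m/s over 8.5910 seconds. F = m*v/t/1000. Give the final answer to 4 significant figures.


F = 31454.7340 * 3.0410 / 8.5910 / 1000
F = 11.13 kN


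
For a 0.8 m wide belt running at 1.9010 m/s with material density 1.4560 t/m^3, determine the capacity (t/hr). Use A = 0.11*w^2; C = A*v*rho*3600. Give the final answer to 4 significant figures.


A = 0.11 * 0.8^2 = 0.0704 m^2
C = 0.0704 * 1.9010 * 1.4560 * 3600
C = 701.5 t/hr


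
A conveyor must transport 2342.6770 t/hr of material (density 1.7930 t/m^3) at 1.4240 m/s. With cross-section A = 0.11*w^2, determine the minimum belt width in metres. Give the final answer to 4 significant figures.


A_req = 2342.6770 / (1.4240 * 1.7930 * 3600) = 0.254871 m^2
w = sqrt(0.254871 / 0.11)
w = 1.522 m


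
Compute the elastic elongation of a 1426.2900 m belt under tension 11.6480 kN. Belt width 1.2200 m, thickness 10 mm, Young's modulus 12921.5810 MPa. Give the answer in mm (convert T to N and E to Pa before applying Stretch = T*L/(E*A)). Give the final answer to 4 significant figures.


A = 1.2200 * 0.01 = 0.01220 m^2
Stretch = 11.6480*1000 * 1426.2900 / (12921.5810e6 * 0.01220) * 1000
Stretch = 105.4 mm


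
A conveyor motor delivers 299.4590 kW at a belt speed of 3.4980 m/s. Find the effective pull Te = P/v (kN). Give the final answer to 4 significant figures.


Te = P / v = 299.4590 / 3.4980
Te = 85.61 kN


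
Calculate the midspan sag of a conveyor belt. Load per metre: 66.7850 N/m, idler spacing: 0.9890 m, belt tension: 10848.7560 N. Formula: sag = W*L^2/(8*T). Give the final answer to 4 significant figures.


sag = 66.7850 * 0.9890^2 / (8 * 10848.7560)
sag = 0.0007527 m


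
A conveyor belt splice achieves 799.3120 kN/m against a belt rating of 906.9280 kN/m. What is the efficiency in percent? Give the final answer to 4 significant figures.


Eff = 799.3120 / 906.9280 * 100
Eff = 88.13 %


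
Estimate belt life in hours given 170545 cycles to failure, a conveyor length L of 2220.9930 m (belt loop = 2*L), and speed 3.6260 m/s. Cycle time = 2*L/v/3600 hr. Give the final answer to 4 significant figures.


cycle_time = 2 * 2220.9930 / 3.6260 / 3600 = 0.340288 hr
life = 170545 * 0.340288 = 58030 hours


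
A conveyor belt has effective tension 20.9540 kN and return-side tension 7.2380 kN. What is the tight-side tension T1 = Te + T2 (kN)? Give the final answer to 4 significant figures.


T1 = Te + T2 = 20.9540 + 7.2380
T1 = 28.19 kN


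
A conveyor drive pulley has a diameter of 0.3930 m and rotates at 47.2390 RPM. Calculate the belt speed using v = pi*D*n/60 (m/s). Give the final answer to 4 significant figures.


v = pi * 0.3930 * 47.2390 / 60
v = 0.9721 m/s


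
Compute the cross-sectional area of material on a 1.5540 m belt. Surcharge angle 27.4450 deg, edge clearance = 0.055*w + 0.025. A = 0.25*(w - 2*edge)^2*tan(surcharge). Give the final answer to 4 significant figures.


edge = 0.055*1.5540 + 0.025 = 0.11047 m
ew = 1.5540 - 2*0.11047 = 1.33306 m
A = 0.25 * 1.33306^2 * tan(27.4450 deg)
A = 0.2307 m^2


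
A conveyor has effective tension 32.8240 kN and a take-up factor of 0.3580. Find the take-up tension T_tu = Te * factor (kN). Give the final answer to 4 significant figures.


T_tu = 32.8240 * 0.3580
T_tu = 11.75 kN


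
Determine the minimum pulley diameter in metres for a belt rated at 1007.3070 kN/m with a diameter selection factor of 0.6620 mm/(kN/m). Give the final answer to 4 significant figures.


D = 1007.3070 * 0.6620 / 1000
D = 0.6668 m


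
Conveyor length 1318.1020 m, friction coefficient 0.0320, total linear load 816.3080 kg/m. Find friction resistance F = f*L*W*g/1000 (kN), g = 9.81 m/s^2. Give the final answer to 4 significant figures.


F = 0.0320 * 1318.1020 * 816.3080 * 9.81 / 1000
F = 337.8 kN


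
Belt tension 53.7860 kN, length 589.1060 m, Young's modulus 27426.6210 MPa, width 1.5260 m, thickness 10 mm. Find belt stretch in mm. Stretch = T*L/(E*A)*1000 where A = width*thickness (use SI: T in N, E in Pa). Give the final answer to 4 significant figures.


A = 1.5260 * 0.01 = 0.01526 m^2
Stretch = 53.7860*1000 * 589.1060 / (27426.6210e6 * 0.01526) * 1000
Stretch = 75.71 mm


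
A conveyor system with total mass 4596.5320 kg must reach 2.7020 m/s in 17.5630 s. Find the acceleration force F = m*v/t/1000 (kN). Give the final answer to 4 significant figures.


F = 4596.5320 * 2.7020 / 17.5630 / 1000
F = 0.7072 kN


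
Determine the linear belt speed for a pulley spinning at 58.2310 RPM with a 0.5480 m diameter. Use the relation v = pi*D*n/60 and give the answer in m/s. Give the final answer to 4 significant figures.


v = pi * 0.5480 * 58.2310 / 60
v = 1.671 m/s


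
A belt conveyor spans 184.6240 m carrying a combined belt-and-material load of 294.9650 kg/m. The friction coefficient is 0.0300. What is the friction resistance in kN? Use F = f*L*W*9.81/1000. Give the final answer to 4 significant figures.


F = 0.0300 * 184.6240 * 294.9650 * 9.81 / 1000
F = 16.03 kN


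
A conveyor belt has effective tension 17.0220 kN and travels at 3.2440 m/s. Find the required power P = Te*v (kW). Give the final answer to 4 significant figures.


P = Te * v = 17.0220 * 3.2440
P = 55.22 kW


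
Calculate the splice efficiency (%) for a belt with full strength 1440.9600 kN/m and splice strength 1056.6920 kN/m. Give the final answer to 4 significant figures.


Eff = 1056.6920 / 1440.9600 * 100
Eff = 73.33 %


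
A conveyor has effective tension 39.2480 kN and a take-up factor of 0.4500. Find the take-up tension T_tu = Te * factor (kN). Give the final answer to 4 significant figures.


T_tu = 39.2480 * 0.4500
T_tu = 17.66 kN


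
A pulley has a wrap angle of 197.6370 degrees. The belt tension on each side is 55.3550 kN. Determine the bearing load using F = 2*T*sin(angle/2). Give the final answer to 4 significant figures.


F = 2 * 55.3550 * sin(197.6370/2 deg)
F = 109.4 kN


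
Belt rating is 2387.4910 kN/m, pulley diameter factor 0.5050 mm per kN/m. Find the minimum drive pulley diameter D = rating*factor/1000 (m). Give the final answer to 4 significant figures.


D = 2387.4910 * 0.5050 / 1000
D = 1.206 m


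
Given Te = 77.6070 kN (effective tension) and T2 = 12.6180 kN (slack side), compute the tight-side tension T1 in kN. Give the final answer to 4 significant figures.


T1 = Te + T2 = 77.6070 + 12.6180
T1 = 90.22 kN


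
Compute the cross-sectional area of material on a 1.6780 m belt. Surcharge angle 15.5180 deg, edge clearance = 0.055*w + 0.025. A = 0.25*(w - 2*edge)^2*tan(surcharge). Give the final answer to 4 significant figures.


edge = 0.055*1.6780 + 0.025 = 0.11729 m
ew = 1.6780 - 2*0.11729 = 1.44342 m
A = 0.25 * 1.44342^2 * tan(15.5180 deg)
A = 0.1446 m^2


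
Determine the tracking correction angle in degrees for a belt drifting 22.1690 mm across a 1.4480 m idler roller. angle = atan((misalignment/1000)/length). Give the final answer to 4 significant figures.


misalign_m = 22.1690 / 1000 = 0.022169 m
angle = atan(0.022169 / 1.4480)
angle = 0.8771 deg


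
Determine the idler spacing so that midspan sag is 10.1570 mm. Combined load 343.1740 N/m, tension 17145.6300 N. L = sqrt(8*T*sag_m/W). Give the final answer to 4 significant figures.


sag = 10.1570/1000 = 0.010157 m
L = sqrt(8 * 17145.6300 * 0.010157 / 343.1740)
L = 2.015 m


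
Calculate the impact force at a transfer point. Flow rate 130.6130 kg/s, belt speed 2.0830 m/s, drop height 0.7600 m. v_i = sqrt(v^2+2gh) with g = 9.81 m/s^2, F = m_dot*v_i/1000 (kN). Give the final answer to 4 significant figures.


v_i = sqrt(2.0830^2 + 2*9.81*0.7600) = 4.38749 m/s
F = 130.6130 * 4.38749 / 1000
F = 0.5731 kN


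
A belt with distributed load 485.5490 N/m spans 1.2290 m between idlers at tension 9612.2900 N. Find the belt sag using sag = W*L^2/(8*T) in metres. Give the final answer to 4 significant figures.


sag = 485.5490 * 1.2290^2 / (8 * 9612.2900)
sag = 0.009537 m


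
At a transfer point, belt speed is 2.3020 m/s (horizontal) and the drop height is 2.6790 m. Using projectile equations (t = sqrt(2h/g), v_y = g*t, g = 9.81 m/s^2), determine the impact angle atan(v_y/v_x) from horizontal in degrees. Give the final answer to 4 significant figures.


t = sqrt(2*2.6790/9.81) = 0.739038 s
v_y = 9.81 * 0.739038 = 7.24996 m/s
angle = atan(7.24996 / 2.3020) = 72.38 deg


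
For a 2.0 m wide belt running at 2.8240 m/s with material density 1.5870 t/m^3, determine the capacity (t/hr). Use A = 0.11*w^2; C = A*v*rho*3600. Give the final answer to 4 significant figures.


A = 0.11 * 2.0^2 = 0.44 m^2
C = 0.44 * 2.8240 * 1.5870 * 3600
C = 7099 t/hr


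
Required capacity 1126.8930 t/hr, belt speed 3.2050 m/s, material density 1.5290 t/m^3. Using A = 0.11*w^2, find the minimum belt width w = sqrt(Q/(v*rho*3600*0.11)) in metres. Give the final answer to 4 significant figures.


A_req = 1126.8930 / (3.2050 * 1.5290 * 3600) = 0.063877 m^2
w = sqrt(0.063877 / 0.11)
w = 0.7620 m


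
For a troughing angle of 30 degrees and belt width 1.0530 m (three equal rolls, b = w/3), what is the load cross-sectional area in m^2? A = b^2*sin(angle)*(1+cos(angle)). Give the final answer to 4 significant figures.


b = 1.0530/3 = 0.351 m
A = 0.351^2 * sin(30 deg) * (1 + cos(30 deg))
A = 0.1149 m^2


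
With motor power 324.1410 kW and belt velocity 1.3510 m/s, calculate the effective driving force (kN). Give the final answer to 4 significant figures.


Te = P / v = 324.1410 / 1.3510
Te = 239.9 kN


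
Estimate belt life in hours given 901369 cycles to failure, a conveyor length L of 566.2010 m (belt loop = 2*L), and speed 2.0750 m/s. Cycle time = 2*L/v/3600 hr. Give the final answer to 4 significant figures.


cycle_time = 2 * 566.2010 / 2.0750 / 3600 = 0.151593 hr
life = 901369 * 0.151593 = 136600 hours


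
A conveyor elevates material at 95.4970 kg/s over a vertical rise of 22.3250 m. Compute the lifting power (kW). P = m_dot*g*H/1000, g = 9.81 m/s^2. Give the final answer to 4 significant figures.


P = 95.4970 * 9.81 * 22.3250 / 1000
P = 20.91 kW


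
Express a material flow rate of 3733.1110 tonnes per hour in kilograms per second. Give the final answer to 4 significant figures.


m_dot = 3733.1110 * 1000 / 3600
m_dot = 1037 kg/s


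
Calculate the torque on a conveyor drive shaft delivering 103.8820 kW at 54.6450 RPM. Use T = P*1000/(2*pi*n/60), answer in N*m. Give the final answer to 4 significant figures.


omega = 2*pi*54.6450/60 = 5.72241 rad/s
T = 103.8820*1000 / 5.72241
T = 18150 N*m


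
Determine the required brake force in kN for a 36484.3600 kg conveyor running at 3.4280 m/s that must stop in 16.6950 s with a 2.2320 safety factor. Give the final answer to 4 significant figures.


F = 36484.3600 * 3.4280 / 16.6950 * 2.2320 / 1000
F = 16.72 kN


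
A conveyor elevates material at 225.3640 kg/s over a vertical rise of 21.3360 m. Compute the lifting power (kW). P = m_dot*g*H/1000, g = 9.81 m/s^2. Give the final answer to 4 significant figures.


P = 225.3640 * 9.81 * 21.3360 / 1000
P = 47.17 kW


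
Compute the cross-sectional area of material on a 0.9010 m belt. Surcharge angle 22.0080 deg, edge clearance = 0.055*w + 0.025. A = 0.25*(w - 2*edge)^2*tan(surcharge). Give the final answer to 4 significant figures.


edge = 0.055*0.9010 + 0.025 = 0.074555 m
ew = 0.9010 - 2*0.074555 = 0.75189 m
A = 0.25 * 0.75189^2 * tan(22.0080 deg)
A = 0.05713 m^2


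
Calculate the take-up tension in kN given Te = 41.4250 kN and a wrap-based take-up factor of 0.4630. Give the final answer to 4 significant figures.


T_tu = 41.4250 * 0.4630
T_tu = 19.18 kN


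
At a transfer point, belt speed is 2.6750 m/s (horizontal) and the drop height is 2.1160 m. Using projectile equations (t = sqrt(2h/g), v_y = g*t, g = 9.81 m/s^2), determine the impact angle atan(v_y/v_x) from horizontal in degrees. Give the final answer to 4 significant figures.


t = sqrt(2*2.1160/9.81) = 0.656808 s
v_y = 9.81 * 0.656808 = 6.44329 m/s
angle = atan(6.44329 / 2.6750) = 67.45 deg


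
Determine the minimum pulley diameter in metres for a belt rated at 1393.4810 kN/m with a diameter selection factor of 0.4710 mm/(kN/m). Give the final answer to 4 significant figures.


D = 1393.4810 * 0.4710 / 1000
D = 0.6563 m


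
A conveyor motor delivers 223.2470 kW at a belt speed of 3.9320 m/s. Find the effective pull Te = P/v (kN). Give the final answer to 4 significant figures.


Te = P / v = 223.2470 / 3.9320
Te = 56.78 kN


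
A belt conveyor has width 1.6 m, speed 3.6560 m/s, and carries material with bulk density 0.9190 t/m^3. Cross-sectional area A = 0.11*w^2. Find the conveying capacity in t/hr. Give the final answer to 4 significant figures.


A = 0.11 * 1.6^2 = 0.2816 m^2
C = 0.2816 * 3.6560 * 0.9190 * 3600
C = 3406 t/hr


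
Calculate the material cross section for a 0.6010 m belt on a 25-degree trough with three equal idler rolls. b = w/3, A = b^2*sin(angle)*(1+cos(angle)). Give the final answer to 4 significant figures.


b = 0.6010/3 = 0.200333 m
A = 0.200333^2 * sin(25 deg) * (1 + cos(25 deg))
A = 0.03233 m^2


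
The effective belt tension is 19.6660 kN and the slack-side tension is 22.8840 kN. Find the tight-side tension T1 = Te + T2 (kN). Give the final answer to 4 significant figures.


T1 = Te + T2 = 19.6660 + 22.8840
T1 = 42.55 kN


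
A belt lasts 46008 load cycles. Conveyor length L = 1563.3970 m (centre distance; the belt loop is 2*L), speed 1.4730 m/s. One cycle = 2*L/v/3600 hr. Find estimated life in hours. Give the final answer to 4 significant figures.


cycle_time = 2 * 1563.3970 / 1.4730 / 3600 = 0.58965 hr
life = 46008 * 0.58965 = 27130 hours


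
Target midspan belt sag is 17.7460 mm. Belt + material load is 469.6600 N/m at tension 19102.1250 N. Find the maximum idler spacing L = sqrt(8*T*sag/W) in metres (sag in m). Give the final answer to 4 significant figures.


sag = 17.7460/1000 = 0.017746 m
L = sqrt(8 * 19102.1250 * 0.017746 / 469.6600)
L = 2.403 m


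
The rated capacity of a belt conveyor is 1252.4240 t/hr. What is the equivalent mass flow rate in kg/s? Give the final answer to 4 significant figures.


m_dot = 1252.4240 * 1000 / 3600
m_dot = 347.9 kg/s


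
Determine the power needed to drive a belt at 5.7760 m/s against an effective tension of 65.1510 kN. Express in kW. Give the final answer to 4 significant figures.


P = Te * v = 65.1510 * 5.7760
P = 376.3 kW


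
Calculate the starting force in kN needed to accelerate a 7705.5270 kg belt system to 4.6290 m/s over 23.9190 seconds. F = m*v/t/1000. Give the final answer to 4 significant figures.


F = 7705.5270 * 4.6290 / 23.9190 / 1000
F = 1.491 kN


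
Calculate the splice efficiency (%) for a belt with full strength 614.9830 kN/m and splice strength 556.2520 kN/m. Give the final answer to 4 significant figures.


Eff = 556.2520 / 614.9830 * 100
Eff = 90.45 %


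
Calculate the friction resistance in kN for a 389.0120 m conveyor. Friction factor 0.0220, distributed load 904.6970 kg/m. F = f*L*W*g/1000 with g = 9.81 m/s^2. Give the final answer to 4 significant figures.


F = 0.0220 * 389.0120 * 904.6970 * 9.81 / 1000
F = 75.96 kN


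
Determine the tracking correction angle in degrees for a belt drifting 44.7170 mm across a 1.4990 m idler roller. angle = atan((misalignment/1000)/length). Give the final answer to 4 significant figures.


misalign_m = 44.7170 / 1000 = 0.044717 m
angle = atan(0.044717 / 1.4990)
angle = 1.709 deg


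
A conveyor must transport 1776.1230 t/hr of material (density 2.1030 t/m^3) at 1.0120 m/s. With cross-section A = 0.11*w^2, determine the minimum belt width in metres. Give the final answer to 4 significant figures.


A_req = 1776.1230 / (1.0120 * 2.1030 * 3600) = 0.23182 m^2
w = sqrt(0.23182 / 0.11)
w = 1.452 m


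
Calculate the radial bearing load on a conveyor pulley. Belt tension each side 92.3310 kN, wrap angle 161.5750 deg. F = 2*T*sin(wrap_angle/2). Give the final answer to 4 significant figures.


F = 2 * 92.3310 * sin(161.5750/2 deg)
F = 182.3 kN


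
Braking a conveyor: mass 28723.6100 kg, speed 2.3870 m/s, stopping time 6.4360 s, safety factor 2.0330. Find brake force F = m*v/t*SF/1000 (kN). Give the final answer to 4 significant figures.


F = 28723.6100 * 2.3870 / 6.4360 * 2.0330 / 1000
F = 21.66 kN


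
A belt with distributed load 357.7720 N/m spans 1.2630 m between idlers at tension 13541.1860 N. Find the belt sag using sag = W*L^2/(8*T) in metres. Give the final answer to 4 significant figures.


sag = 357.7720 * 1.2630^2 / (8 * 13541.1860)
sag = 0.005268 m


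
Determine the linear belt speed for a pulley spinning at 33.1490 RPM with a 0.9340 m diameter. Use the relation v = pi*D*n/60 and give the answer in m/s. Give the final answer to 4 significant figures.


v = pi * 0.9340 * 33.1490 / 60
v = 1.621 m/s


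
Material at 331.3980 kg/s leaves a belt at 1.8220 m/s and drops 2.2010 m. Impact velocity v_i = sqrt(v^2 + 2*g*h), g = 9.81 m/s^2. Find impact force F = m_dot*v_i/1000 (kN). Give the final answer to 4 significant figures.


v_i = sqrt(1.8220^2 + 2*9.81*2.2010) = 6.81933 m/s
F = 331.3980 * 6.81933 / 1000
F = 2.260 kN


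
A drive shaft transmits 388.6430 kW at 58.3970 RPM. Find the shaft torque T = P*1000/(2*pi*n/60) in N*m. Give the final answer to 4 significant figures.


omega = 2*pi*58.3970/60 = 6.11532 rad/s
T = 388.6430*1000 / 6.11532
T = 63550 N*m


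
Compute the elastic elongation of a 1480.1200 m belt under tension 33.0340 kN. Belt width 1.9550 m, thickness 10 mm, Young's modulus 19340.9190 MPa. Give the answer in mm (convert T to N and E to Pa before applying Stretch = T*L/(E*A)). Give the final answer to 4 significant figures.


A = 1.9550 * 0.01 = 0.01955 m^2
Stretch = 33.0340*1000 * 1480.1200 / (19340.9190e6 * 0.01955) * 1000
Stretch = 129.3 mm


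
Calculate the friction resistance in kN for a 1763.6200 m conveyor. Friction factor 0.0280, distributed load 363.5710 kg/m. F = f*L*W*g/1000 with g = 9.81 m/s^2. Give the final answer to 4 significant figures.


F = 0.0280 * 1763.6200 * 363.5710 * 9.81 / 1000
F = 176.1 kN


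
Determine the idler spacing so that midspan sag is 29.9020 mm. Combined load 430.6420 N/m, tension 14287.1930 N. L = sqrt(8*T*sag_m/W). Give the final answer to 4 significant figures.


sag = 29.9020/1000 = 0.029902 m
L = sqrt(8 * 14287.1930 * 0.029902 / 430.6420)
L = 2.817 m


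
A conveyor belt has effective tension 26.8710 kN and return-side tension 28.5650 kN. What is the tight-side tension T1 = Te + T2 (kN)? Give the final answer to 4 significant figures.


T1 = Te + T2 = 26.8710 + 28.5650
T1 = 55.44 kN


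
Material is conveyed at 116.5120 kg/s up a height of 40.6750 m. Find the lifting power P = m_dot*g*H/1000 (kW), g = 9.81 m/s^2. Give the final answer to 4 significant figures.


P = 116.5120 * 9.81 * 40.6750 / 1000
P = 46.49 kW


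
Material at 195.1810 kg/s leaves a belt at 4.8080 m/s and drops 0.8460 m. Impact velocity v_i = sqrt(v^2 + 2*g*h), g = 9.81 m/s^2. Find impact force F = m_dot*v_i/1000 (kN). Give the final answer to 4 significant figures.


v_i = sqrt(4.8080^2 + 2*9.81*0.8460) = 6.30201 m/s
F = 195.1810 * 6.30201 / 1000
F = 1.230 kN


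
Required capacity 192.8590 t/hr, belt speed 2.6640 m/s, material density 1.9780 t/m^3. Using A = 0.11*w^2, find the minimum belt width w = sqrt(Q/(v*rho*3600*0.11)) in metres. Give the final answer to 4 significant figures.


A_req = 192.8590 / (2.6640 * 1.9780 * 3600) = 0.0101666 m^2
w = sqrt(0.0101666 / 0.11)
w = 0.3040 m


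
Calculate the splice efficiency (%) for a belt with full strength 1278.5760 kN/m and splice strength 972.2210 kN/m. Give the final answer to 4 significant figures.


Eff = 972.2210 / 1278.5760 * 100
Eff = 76.04 %


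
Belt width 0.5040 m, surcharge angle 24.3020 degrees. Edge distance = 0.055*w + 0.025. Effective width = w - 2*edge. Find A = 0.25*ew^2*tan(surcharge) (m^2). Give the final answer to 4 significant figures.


edge = 0.055*0.5040 + 0.025 = 0.05272 m
ew = 0.5040 - 2*0.05272 = 0.39856 m
A = 0.25 * 0.39856^2 * tan(24.3020 deg)
A = 0.01793 m^2


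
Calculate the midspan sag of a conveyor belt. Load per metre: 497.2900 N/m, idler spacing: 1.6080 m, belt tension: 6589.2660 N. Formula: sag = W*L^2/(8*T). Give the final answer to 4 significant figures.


sag = 497.2900 * 1.6080^2 / (8 * 6589.2660)
sag = 0.02439 m


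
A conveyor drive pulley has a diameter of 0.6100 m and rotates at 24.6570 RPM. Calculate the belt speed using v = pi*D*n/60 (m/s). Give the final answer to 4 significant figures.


v = pi * 0.6100 * 24.6570 / 60
v = 0.7875 m/s


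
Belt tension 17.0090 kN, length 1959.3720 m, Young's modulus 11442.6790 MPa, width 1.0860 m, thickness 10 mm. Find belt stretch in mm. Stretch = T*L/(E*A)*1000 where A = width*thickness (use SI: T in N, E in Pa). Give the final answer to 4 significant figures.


A = 1.0860 * 0.01 = 0.01086 m^2
Stretch = 17.0090*1000 * 1959.3720 / (11442.6790e6 * 0.01086) * 1000
Stretch = 268.2 mm


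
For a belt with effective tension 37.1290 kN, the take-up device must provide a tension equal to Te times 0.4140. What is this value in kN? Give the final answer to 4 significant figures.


T_tu = 37.1290 * 0.4140
T_tu = 15.37 kN


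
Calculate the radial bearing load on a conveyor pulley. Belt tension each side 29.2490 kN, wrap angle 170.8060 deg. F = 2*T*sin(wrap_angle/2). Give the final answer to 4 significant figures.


F = 2 * 29.2490 * sin(170.8060/2 deg)
F = 58.31 kN


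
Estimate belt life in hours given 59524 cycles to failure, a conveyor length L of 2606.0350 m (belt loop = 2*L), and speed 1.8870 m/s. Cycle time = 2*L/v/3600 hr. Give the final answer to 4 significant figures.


cycle_time = 2 * 2606.0350 / 1.8870 / 3600 = 0.767248 hr
life = 59524 * 0.767248 = 45670 hours


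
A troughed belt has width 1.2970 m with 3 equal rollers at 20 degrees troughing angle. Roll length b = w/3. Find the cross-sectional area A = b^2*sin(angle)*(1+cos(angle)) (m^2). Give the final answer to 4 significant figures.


b = 1.2970/3 = 0.432333 m
A = 0.432333^2 * sin(20 deg) * (1 + cos(20 deg))
A = 0.1240 m^2


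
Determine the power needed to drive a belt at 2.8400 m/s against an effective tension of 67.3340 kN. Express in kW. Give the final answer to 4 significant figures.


P = Te * v = 67.3340 * 2.8400
P = 191.2 kW


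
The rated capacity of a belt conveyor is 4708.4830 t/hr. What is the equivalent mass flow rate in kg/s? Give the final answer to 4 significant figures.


m_dot = 4708.4830 * 1000 / 3600
m_dot = 1308 kg/s


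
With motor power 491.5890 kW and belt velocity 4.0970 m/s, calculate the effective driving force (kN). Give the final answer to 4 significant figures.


Te = P / v = 491.5890 / 4.0970
Te = 120.0 kN


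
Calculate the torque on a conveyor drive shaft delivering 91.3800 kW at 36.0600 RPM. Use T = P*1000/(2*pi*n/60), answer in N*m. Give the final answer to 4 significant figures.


omega = 2*pi*36.0600/60 = 3.77619 rad/s
T = 91.3800*1000 / 3.77619
T = 24200 N*m


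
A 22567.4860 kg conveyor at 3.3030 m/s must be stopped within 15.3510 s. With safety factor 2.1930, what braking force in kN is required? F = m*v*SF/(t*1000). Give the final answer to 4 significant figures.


F = 22567.4860 * 3.3030 / 15.3510 * 2.1930 / 1000
F = 10.65 kN


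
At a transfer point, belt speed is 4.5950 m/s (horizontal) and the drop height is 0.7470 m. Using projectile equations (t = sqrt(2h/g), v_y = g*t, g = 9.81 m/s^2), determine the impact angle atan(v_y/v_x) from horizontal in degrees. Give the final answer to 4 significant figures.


t = sqrt(2*0.7470/9.81) = 0.390248 s
v_y = 9.81 * 0.390248 = 3.82833 m/s
angle = atan(3.82833 / 4.5950) = 39.80 deg


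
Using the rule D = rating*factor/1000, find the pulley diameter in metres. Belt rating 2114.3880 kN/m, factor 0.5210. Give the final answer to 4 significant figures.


D = 2114.3880 * 0.5210 / 1000
D = 1.102 m


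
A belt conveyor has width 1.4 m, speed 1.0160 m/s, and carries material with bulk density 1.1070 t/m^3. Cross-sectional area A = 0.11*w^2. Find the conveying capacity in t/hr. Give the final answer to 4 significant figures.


A = 0.11 * 1.4^2 = 0.2156 m^2
C = 0.2156 * 1.0160 * 1.1070 * 3600
C = 873.0 t/hr


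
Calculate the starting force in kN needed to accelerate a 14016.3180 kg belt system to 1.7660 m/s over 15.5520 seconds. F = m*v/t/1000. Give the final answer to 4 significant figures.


F = 14016.3180 * 1.7660 / 15.5520 / 1000
F = 1.592 kN


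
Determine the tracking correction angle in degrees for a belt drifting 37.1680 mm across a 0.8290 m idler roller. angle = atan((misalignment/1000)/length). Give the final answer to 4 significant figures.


misalign_m = 37.1680 / 1000 = 0.037168 m
angle = atan(0.037168 / 0.8290)
angle = 2.567 deg


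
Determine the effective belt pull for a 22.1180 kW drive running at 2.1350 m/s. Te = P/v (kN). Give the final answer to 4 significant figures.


Te = P / v = 22.1180 / 2.1350
Te = 10.36 kN


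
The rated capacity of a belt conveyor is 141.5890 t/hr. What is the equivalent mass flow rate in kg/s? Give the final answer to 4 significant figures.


m_dot = 141.5890 * 1000 / 3600
m_dot = 39.33 kg/s


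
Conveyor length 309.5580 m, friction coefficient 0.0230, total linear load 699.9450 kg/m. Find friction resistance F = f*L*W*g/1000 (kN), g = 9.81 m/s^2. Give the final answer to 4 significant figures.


F = 0.0230 * 309.5580 * 699.9450 * 9.81 / 1000
F = 48.89 kN


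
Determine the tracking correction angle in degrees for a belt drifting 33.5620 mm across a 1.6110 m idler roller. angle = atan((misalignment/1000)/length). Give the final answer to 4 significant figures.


misalign_m = 33.5620 / 1000 = 0.033562 m
angle = atan(0.033562 / 1.6110)
angle = 1.193 deg


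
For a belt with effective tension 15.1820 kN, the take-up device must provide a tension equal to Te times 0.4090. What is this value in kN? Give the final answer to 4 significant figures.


T_tu = 15.1820 * 0.4090
T_tu = 6.209 kN


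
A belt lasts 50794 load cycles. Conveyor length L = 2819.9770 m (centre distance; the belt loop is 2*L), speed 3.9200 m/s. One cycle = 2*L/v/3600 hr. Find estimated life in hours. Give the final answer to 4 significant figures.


cycle_time = 2 * 2819.9770 / 3.9200 / 3600 = 0.399657 hr
life = 50794 * 0.399657 = 20300 hours


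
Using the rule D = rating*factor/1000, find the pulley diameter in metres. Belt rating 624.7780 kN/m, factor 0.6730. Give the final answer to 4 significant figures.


D = 624.7780 * 0.6730 / 1000
D = 0.4205 m


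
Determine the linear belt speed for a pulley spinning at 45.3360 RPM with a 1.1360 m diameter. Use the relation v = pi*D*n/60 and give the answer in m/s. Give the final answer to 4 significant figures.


v = pi * 1.1360 * 45.3360 / 60
v = 2.697 m/s


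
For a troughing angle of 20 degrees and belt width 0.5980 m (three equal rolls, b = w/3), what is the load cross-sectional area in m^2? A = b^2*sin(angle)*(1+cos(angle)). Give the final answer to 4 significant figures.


b = 0.5980/3 = 0.199333 m
A = 0.199333^2 * sin(20 deg) * (1 + cos(20 deg))
A = 0.02636 m^2


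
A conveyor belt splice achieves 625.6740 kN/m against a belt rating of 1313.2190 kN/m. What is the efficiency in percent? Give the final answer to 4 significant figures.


Eff = 625.6740 / 1313.2190 * 100
Eff = 47.64 %


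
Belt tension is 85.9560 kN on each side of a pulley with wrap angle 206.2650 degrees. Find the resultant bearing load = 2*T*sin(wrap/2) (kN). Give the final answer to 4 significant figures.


F = 2 * 85.9560 * sin(206.2650/2 deg)
F = 167.4 kN


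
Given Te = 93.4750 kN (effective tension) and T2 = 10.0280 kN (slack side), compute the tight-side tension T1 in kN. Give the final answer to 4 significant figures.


T1 = Te + T2 = 93.4750 + 10.0280
T1 = 103.5 kN


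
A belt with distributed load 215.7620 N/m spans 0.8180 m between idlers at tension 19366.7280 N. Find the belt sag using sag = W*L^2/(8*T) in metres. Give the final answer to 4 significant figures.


sag = 215.7620 * 0.8180^2 / (8 * 19366.7280)
sag = 0.0009318 m


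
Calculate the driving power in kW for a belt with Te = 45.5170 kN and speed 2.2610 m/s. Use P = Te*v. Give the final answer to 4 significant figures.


P = Te * v = 45.5170 * 2.2610
P = 102.9 kW


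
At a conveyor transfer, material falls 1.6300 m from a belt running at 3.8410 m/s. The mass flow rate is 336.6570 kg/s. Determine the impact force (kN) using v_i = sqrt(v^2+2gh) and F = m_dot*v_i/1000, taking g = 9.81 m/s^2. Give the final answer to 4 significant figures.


v_i = sqrt(3.8410^2 + 2*9.81*1.6300) = 6.83622 m/s
F = 336.6570 * 6.83622 / 1000
F = 2.301 kN


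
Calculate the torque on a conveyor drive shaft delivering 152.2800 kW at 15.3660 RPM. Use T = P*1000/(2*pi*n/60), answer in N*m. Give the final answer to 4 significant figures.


omega = 2*pi*15.3660/60 = 1.60912 rad/s
T = 152.2800*1000 / 1.60912
T = 94640 N*m


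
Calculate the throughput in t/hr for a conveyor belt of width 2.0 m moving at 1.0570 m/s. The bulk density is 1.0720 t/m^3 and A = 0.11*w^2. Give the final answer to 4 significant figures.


A = 0.11 * 2.0^2 = 0.44 m^2
C = 0.44 * 1.0570 * 1.0720 * 3600
C = 1795 t/hr


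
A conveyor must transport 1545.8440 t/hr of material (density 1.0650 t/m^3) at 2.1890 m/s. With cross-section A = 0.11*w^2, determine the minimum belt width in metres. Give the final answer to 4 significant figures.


A_req = 1545.8440 / (2.1890 * 1.0650 * 3600) = 0.184191 m^2
w = sqrt(0.184191 / 0.11)
w = 1.294 m


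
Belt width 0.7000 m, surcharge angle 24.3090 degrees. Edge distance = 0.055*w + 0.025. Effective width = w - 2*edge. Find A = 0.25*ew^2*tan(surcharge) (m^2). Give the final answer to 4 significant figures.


edge = 0.055*0.7000 + 0.025 = 0.0635 m
ew = 0.7000 - 2*0.0635 = 0.573 m
A = 0.25 * 0.573^2 * tan(24.3090 deg)
A = 0.03708 m^2


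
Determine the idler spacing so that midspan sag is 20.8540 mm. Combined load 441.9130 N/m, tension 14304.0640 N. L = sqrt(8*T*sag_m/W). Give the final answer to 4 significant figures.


sag = 20.8540/1000 = 0.020854 m
L = sqrt(8 * 14304.0640 * 0.020854 / 441.9130)
L = 2.324 m


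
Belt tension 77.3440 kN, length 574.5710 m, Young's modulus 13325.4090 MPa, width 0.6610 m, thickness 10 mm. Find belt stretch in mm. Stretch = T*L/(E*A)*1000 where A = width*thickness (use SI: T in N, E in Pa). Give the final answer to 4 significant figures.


A = 0.6610 * 0.01 = 0.00661 m^2
Stretch = 77.3440*1000 * 574.5710 / (13325.4090e6 * 0.00661) * 1000
Stretch = 504.5 mm


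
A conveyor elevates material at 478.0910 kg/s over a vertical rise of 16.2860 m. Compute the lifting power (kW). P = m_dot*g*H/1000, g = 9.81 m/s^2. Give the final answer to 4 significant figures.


P = 478.0910 * 9.81 * 16.2860 / 1000
P = 76.38 kW


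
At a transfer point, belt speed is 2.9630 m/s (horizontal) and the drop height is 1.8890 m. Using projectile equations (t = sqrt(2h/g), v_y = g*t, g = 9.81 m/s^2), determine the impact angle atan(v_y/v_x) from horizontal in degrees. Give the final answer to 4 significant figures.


t = sqrt(2*1.8890/9.81) = 0.620578 s
v_y = 9.81 * 0.620578 = 6.08787 m/s
angle = atan(6.08787 / 2.9630) = 64.05 deg


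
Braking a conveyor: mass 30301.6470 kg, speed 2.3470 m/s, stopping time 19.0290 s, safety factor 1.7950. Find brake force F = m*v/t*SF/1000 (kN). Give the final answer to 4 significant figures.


F = 30301.6470 * 2.3470 / 19.0290 * 1.7950 / 1000
F = 6.709 kN


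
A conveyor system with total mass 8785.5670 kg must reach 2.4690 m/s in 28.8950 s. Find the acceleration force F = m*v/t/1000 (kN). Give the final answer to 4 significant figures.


F = 8785.5670 * 2.4690 / 28.8950 / 1000
F = 0.7507 kN


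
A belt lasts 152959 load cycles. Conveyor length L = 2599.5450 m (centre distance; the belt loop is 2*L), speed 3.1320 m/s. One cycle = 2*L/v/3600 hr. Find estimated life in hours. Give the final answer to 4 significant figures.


cycle_time = 2 * 2599.5450 / 3.1320 / 3600 = 0.461108 hr
life = 152959 * 0.461108 = 70530 hours


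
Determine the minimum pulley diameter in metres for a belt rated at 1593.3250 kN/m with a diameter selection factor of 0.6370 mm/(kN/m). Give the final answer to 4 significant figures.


D = 1593.3250 * 0.6370 / 1000
D = 1.015 m


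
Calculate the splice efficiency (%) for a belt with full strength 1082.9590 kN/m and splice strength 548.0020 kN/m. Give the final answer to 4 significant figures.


Eff = 548.0020 / 1082.9590 * 100
Eff = 50.60 %


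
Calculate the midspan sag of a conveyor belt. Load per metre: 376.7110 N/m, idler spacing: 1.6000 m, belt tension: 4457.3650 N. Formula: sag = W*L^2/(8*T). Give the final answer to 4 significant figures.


sag = 376.7110 * 1.6000^2 / (8 * 4457.3650)
sag = 0.02704 m


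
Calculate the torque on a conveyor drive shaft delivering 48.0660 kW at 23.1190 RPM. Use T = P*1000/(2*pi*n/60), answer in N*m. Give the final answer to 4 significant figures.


omega = 2*pi*23.1190/60 = 2.42102 rad/s
T = 48.0660*1000 / 2.42102
T = 19850 N*m


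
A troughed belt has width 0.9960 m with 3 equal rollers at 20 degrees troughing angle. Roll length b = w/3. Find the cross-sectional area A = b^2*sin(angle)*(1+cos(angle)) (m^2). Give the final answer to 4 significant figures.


b = 0.9960/3 = 0.332 m
A = 0.332^2 * sin(20 deg) * (1 + cos(20 deg))
A = 0.07312 m^2


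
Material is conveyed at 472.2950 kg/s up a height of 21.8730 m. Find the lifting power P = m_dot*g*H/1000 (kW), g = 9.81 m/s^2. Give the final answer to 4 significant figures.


P = 472.2950 * 9.81 * 21.8730 / 1000
P = 101.3 kW


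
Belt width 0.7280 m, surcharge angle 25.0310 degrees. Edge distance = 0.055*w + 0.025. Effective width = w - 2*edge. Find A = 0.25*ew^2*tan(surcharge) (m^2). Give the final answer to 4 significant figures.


edge = 0.055*0.7280 + 0.025 = 0.06504 m
ew = 0.7280 - 2*0.06504 = 0.59792 m
A = 0.25 * 0.59792^2 * tan(25.0310 deg)
A = 0.04174 m^2


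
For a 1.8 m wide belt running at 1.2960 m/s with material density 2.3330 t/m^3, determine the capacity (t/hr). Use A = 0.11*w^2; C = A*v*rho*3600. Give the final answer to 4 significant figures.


A = 0.11 * 1.8^2 = 0.3564 m^2
C = 0.3564 * 1.2960 * 2.3330 * 3600
C = 3879 t/hr


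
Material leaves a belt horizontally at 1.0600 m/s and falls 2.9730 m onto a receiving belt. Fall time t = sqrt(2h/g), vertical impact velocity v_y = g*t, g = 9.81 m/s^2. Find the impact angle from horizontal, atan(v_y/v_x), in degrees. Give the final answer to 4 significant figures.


t = sqrt(2*2.9730/9.81) = 0.778535 s
v_y = 9.81 * 0.778535 = 7.63743 m/s
angle = atan(7.63743 / 1.0600) = 82.10 deg


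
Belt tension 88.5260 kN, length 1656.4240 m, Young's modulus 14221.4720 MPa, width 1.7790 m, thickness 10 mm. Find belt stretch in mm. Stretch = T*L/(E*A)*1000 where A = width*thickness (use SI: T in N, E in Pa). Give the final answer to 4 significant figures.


A = 1.7790 * 0.01 = 0.01779 m^2
Stretch = 88.5260*1000 * 1656.4240 / (14221.4720e6 * 0.01779) * 1000
Stretch = 579.6 mm


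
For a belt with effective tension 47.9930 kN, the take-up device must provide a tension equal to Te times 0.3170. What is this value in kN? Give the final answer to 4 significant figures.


T_tu = 47.9930 * 0.3170
T_tu = 15.21 kN


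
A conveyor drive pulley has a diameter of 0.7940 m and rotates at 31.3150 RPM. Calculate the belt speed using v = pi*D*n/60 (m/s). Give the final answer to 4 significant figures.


v = pi * 0.7940 * 31.3150 / 60
v = 1.302 m/s


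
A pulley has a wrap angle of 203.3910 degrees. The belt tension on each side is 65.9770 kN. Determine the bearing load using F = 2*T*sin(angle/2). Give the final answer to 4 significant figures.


F = 2 * 65.9770 * sin(203.3910/2 deg)
F = 129.2 kN


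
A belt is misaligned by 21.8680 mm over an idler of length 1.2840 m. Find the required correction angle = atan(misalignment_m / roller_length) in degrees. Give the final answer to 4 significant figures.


misalign_m = 21.8680 / 1000 = 0.021868 m
angle = atan(0.021868 / 1.2840)
angle = 0.9757 deg


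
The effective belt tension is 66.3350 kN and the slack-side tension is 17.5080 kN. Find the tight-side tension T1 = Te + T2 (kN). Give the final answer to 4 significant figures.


T1 = Te + T2 = 66.3350 + 17.5080
T1 = 83.84 kN


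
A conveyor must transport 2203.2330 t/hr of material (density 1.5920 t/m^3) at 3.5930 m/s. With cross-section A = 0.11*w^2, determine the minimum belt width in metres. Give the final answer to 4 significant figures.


A_req = 2203.2330 / (3.5930 * 1.5920 * 3600) = 0.106994 m^2
w = sqrt(0.106994 / 0.11)
w = 0.9862 m


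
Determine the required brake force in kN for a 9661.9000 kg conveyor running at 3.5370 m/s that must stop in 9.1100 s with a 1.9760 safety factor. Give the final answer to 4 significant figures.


F = 9661.9000 * 3.5370 / 9.1100 * 1.9760 / 1000
F = 7.413 kN


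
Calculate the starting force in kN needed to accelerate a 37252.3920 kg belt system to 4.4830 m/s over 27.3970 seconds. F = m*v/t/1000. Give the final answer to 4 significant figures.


F = 37252.3920 * 4.4830 / 27.3970 / 1000
F = 6.096 kN


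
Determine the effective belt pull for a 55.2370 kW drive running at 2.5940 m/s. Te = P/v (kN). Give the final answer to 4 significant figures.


Te = P / v = 55.2370 / 2.5940
Te = 21.29 kN


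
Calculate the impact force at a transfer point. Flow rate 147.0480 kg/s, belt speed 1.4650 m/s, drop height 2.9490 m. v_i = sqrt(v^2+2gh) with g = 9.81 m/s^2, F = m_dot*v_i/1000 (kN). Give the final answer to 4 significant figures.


v_i = sqrt(1.4650^2 + 2*9.81*2.9490) = 7.74633 m/s
F = 147.0480 * 7.74633 / 1000
F = 1.139 kN


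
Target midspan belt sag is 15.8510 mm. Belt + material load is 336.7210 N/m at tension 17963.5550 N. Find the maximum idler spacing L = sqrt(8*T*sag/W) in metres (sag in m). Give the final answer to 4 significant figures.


sag = 15.8510/1000 = 0.015851 m
L = sqrt(8 * 17963.5550 * 0.015851 / 336.7210)
L = 2.601 m
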